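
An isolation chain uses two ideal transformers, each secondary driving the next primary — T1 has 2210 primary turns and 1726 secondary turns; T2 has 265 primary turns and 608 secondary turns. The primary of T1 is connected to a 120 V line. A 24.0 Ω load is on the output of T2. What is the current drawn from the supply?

After T1: V = 120.00 × 1726/2210 = 93.719 V.
After T2: V = 93.719 × 608/265 = 215.02 V.
I_load = 215.02/24.0 = 8.9593 A, so P_out = 215.02 × 8.9593 = 1926.5 W.
All ideal ⇒ P_in = P_out, so I_supply = 1926.5/120 = 16.1 A.

I_supply ≈ 16.1 A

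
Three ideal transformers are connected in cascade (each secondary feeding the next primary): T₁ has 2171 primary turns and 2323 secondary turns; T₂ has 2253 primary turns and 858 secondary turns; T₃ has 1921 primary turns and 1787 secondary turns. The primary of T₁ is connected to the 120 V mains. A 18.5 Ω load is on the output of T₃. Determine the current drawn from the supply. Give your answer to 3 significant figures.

I_supply ≈ 0.932 A

After T₁: V = 120.00 × 2323/2171 = 128.40 V.
After T₂: V = 128.40 × 858/2253 = 48.899 V.
After T₃: V = 48.899 × 1787/1921 = 45.488 V.
I_load = 45.488/18.5 = 2.4588 A, so P_out = 45.488 × 2.4588 = 111.84 W.
All ideal ⇒ P_in = P_out, so I_supply = 111.84/120 = 0.932 A.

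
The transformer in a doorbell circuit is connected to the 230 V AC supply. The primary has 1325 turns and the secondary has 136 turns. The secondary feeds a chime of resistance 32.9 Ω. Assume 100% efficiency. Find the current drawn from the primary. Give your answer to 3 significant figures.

I_p ≈ 0.0737 A

V_s = V_p × N_s/N_p = 230 × 136/1325 = 23.608 V.
I_s = V_s/R = 23.608/32.9 = 0.71755 A.
For an ideal transformer I_p N_p = I_s N_s, so I_p = 0.71755 × 136/1325 = 0.0737 A.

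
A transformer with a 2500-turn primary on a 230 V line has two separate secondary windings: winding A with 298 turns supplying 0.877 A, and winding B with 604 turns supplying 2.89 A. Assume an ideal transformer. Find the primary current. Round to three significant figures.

I_p ≈ 0.803 A

V_A = 230 × 298/2500 = 27.416 V; V_B = 230 × 604/2500 = 55.568 V.
P_out = V_A I_A + V_B I_B = 27.416×0.877 + 55.568×2.89 = 24.044 + 160.59 = 184.64 W.
Ideal ⇒ P_in = P_out, so I_p = P_out/V_p = 184.64/230 = 0.803 A.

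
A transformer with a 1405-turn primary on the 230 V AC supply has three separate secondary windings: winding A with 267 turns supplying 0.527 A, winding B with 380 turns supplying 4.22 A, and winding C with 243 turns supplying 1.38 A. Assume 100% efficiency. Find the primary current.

V_A = 230 × 267/1405 = 43.708 V; V_B = 230 × 380/1405 = 62.206 V; V_C = 230 × 243/1405 = 39.779 V.
P_out = V_A I_A + V_B I_B + V_C I_C = 43.708×0.527 + 62.206×4.22 + 39.779×1.38 = 23.034 + 262.51 + 54.896 = 340.44 W.
Ideal ⇒ P_in = P_out, so I_p = P_out/V_p = 340.44/230 = 1.48 A.

I_p ≈ 1.48 A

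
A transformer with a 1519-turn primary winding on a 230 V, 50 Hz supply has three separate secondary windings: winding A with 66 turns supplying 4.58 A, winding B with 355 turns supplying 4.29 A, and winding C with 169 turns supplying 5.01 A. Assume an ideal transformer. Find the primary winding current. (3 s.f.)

V_A = 230 × 66/1519 = 9.9934 V; V_B = 230 × 355/1519 = 53.752 V; V_C = 230 × 169/1519 = 25.589 V.
P_out = V_A I_A + V_B I_B + V_C I_C = 9.9934×4.58 + 53.752×4.29 + 25.589×5.01 = 45.770 + 230.60 + 128.20 = 404.57 W.
Ideal ⇒ P_in = P_out, so I_p = P_out/V_p = 404.57/230 = 1.76 A.

I_p ≈ 1.76 A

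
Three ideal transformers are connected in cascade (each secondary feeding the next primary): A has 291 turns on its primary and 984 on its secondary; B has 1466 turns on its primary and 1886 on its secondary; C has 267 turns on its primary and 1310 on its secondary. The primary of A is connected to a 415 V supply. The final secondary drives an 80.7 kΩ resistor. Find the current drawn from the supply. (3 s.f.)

I_supply ≈ 2.34 A

After A: V = 415.00 × 984/291 = 1403.3 V.
After B: V = 1403.3 × 1886/1466 = 1805.3 V.
After C: V = 1805.3 × 1310/267 = 8857.6 V.
I_load = 8857.6/80700 = 0.10976 A, so P_out = 8857.6 × 0.10976 = 972.22 W.
All ideal ⇒ P_in = P_out, so I_supply = 972.22/415 = 2.34 A.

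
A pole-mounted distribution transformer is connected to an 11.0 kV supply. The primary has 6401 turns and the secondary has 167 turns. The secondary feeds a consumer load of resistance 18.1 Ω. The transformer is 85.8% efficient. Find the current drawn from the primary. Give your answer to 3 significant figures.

V_s = 11000 × 167/6401 = 286.99 V.
I_s = V_s/R = 286.99/18.1 = 15.856 A.
P_out = V_s I_s = 286.99 × 15.856 = 4550.3 W.
P_in = P_out/η = 4550.3/0.858 = 5303.4 W.
I_p = P_in/V_p = 5303.4/11000 = 0.482 A.

I_p ≈ 0.482 A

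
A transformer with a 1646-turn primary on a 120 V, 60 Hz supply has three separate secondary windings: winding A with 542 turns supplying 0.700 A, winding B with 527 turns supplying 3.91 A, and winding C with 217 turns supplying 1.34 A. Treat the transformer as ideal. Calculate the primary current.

I_p ≈ 1.66 A

V_A = 120 × 542/1646 = 39.514 V; V_B = 120 × 527/1646 = 38.420 V; V_C = 120 × 217/1646 = 15.820 V.
P_out = V_A I_A + V_B I_B + V_C I_C = 39.514×0.700 + 38.420×3.91 + 15.820×1.34 = 27.660 + 150.22 + 21.199 = 199.08 W.
Ideal ⇒ P_in = P_out, so I_p = P_out/V_p = 199.08/120 = 1.66 A.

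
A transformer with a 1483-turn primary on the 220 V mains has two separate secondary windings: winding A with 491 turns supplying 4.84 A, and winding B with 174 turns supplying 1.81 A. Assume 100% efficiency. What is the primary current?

V_A = 220 × 491/1483 = 72.839 V; V_B = 220 × 174/1483 = 25.813 V.
P_out = V_A I_A + V_B I_B = 72.839×4.84 + 25.813×1.81 = 352.54 + 46.721 = 399.26 W.
Ideal ⇒ P_in = P_out, so I_p = P_out/V_p = 399.26/220 = 1.81 A.

I_p ≈ 1.81 A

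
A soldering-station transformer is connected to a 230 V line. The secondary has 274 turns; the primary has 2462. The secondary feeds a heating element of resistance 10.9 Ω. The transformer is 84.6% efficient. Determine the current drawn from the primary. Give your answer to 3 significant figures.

I_p ≈ 0.309 A

V_s = 230 × 274/2462 = 25.597 V.
I_s = V_s/R = 25.597/10.9 = 2.3484 A.
P_out = V_s I_s = 25.597 × 2.3484 = 60.111 W.
P_in = P_out/η = 60.111/0.846 = 71.053 W.
I_p = P_in/V_p = 71.053/230 = 0.309 A.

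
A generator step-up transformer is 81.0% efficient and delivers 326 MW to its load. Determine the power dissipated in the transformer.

P_in = P_out/η = 3.26×10^8/0.810 = 4.02469×10^8 W.
P_loss = P_in − P_out = 4.02469×10^8 − 3.26×10^8 = 7.65×10^7 W.

P_loss ≈ 7.65×10^7 W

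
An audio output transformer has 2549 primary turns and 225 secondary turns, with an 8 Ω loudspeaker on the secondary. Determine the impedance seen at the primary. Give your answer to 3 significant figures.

Z_p ≈ 1030 Ω

Z_p = (N_p/N_s)² × Z_s = (2549/225)² × 8 = 1030 Ω.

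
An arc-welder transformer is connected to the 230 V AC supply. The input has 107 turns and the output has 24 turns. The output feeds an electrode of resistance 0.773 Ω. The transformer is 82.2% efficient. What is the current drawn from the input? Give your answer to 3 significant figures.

I_in ≈ 18.2 A

V_out = 230 × 24/107 = 51.589 V.
I_out = V_out/R = 51.589/0.773 = 66.738 A.
P_out = V_out I_out = 51.589 × 66.738 = 3443.0 W.
P_in = P_out/η = 3443.0/0.822 = 4188.5 W.
I_in = P_in/V_in = 4188.5/230 = 18.2 A.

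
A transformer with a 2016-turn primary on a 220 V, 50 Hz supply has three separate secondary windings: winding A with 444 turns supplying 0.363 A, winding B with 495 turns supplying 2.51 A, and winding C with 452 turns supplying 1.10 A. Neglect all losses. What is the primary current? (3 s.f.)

I_p ≈ 0.943 A

V_A = 220 × 444/2016 = 48.452 V; V_B = 220 × 495/2016 = 54.018 V; V_C = 220 × 452/2016 = 49.325 V.
P_out = V_A I_A + V_B I_B + V_C I_C = 48.452×0.363 + 54.018×2.51 + 49.325×1.10 = 17.588 + 135.58 + 54.258 = 207.43 W.
Ideal ⇒ P_in = P_out, so I_p = P_out/V_p = 207.43/220 = 0.943 A.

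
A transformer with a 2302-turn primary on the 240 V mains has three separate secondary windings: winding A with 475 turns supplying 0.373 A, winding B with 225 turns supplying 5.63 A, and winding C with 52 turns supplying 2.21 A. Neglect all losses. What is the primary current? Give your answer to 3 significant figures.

V_A = 240 × 475/2302 = 49.522 V; V_B = 240 × 225/2302 = 23.458 V; V_C = 240 × 52/2302 = 5.4214 V.
P_out = V_A I_A + V_B I_B + V_C I_C = 49.522×0.373 + 23.458×5.63 + 5.4214×2.21 = 18.472 + 132.07 + 11.981 = 162.52 W.
Ideal ⇒ P_in = P_out, so I_p = P_out/V_p = 162.52/240 = 0.677 A.

I_p ≈ 0.677 A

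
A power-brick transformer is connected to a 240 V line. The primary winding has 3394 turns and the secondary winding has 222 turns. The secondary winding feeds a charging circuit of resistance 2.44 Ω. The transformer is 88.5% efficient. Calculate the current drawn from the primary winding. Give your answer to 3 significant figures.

V_s = 240 × 222/3394 = 15.698 V.
I_s = V_s/R = 15.698/2.44 = 6.4337 A.
P_out = V_s I_s = 15.698 × 6.4337 = 101.00 W.
P_in = P_out/η = 101.00/0.885 = 114.12 W.
I_p = P_in/V_p = 114.12/240 = 0.476 A.

I_p ≈ 0.476 A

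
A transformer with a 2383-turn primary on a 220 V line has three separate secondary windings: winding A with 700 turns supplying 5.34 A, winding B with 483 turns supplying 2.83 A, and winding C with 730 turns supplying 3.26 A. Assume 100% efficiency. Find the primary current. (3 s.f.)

V_A = 220 × 700/2383 = 64.624 V; V_B = 220 × 483/2383 = 44.591 V; V_C = 220 × 730/2383 = 67.394 V.
P_out = V_A I_A + V_B I_B + V_C I_C = 64.624×5.34 + 44.591×2.83 + 67.394×3.26 = 345.09 + 126.19 + 219.70 = 690.99 W.
Ideal ⇒ P_in = P_out, so I_p = P_out/V_p = 690.99/220 = 3.14 A.

I_p ≈ 3.14 A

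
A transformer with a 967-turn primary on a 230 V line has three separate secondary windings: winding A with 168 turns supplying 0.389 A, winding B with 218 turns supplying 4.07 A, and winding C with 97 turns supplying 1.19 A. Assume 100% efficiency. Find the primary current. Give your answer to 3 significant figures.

I_p ≈ 1.10 A

V_A = 230 × 168/967 = 39.959 V; V_B = 230 × 218/967 = 51.851 V; V_C = 230 × 97/967 = 23.071 V.
P_out = V_A I_A + V_B I_B + V_C I_C = 39.959×0.389 + 51.851×4.07 + 23.071×1.19 = 15.544 + 211.03 + 27.455 = 254.03 W.
Ideal ⇒ P_in = P_out, so I_p = P_out/V_p = 254.03/230 = 1.10 A.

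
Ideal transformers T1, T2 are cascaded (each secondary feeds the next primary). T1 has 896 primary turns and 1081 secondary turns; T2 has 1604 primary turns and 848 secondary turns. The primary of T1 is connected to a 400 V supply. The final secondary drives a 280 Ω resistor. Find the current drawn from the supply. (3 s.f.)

I_supply ≈ 0.581 A

After T1: V = 400.00 × 1081/896 = 482.59 V.
After T2: V = 482.59 × 848/1604 = 255.13 V.
I_load = 255.13/280 = 0.91119 A, so P_out = 255.13 × 0.91119 = 232.48 W.
All ideal ⇒ P_in = P_out, so I_supply = 232.48/400 = 0.581 A.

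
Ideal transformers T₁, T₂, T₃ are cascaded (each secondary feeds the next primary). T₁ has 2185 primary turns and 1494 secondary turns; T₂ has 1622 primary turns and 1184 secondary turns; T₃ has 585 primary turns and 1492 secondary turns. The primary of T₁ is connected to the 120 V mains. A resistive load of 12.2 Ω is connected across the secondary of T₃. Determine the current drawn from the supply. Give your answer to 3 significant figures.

I_supply ≈ 15.9 A

Secondary of T₁: V = 120.00 × 1494/2185 = 82.050 V.
Secondary of T₂: V = 82.050 × 1184/1622 = 59.894 V.
Secondary of T₃: V = 59.894 × 1492/585 = 152.75 V.
I_load = 152.75/12.2 = 12.521 A, so P_out = 152.75 × 12.521 = 1912.6 W.
All ideal ⇒ P_in = P_out, so I_supply = 1912.6/120 = 15.9 A.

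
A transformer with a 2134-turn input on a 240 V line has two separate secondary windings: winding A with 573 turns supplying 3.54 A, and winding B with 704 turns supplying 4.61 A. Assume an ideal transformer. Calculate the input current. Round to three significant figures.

I_in ≈ 2.47 A

V_A = 240 × 573/2134 = 64.442 V; V_B = 240 × 704/2134 = 79.175 V.
P_out = V_A I_A + V_B I_B = 64.442×3.54 + 79.175×4.61 = 228.13 + 365.00 = 593.12 W.
Ideal ⇒ P_in = P_out, so I_in = P_out/V_in = 593.12/240 = 2.47 A.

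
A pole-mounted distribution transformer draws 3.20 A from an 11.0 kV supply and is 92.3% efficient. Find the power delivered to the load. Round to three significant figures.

P_out ≈ 32500 W

P_in = V_in I_in = 11000 × 3.20 = 35200 W.
P_out = η P_in = 0.923 × 35200 = 32500 W.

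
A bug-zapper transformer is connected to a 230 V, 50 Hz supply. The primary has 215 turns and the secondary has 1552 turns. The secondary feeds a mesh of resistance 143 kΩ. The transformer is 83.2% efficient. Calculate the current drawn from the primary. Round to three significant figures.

V_s = 230 × 1552/215 = 1660.3 V.
I_s = V_s/R = 1660.3/143000 = 0.011610 A.
P_out = V_s I_s = 1660.3 × 0.011610 = 19.276 W.
P_in = P_out/η = 19.276/0.832 = 23.169 W.
I_p = P_in/V_p = 23.169/230 = 0.101 A.

I_p ≈ 0.101 A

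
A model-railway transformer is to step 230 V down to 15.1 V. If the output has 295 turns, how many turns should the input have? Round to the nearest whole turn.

N_in = 4493 turns

N_in/N_out = V_in/V_out, so N_in = 295 × 230/15.1 = 4493.4 ≈ 4493 turns.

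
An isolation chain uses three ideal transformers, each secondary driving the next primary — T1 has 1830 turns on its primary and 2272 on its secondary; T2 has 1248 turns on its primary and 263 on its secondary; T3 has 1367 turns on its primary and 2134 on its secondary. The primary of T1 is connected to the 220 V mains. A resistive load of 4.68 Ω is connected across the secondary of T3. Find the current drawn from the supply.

After T1: V = 220.00 × 2272/1830 = 273.14 V.
After T2: V = 273.14 × 263/1248 = 57.560 V.
After T3: V = 57.560 × 2134/1367 = 89.856 V.
I_load = 89.856/4.68 = 19.200 A, so P_out = 89.856 × 19.200 = 1725.2 W.
All ideal ⇒ P_in = P_out, so I_supply = 1725.2/220 = 7.84 A.

I_supply ≈ 7.84 A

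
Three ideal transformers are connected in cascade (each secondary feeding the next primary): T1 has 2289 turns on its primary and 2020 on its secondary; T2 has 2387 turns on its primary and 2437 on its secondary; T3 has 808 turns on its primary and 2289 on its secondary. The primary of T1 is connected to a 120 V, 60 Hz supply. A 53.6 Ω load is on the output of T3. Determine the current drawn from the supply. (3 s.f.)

I_supply ≈ 14.6 A

After T1: V = 120.00 × 2020/2289 = 105.90 V.
After T2: V = 105.90 × 2437/2387 = 108.12 V.
After T3: V = 108.12 × 2289/808 = 306.28 V.
I_load = 306.28/53.6 = 5.7143 A, so P_out = 306.28 × 5.7143 = 1750.2 W.
All ideal ⇒ P_in = P_out, so I_supply = 1750.2/120 = 14.6 A.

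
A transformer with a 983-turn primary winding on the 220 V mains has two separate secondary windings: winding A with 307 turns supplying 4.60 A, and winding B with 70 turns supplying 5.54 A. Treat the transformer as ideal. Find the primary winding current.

V_A = 220 × 307/983 = 68.708 V; V_B = 220 × 70/983 = 15.666 V.
P_out = V_A I_A + V_B I_B = 68.708×4.60 + 15.666×5.54 = 316.06 + 86.791 = 402.85 W.
Ideal ⇒ P_in = P_out, so I_p = P_out/V_p = 402.85/220 = 1.83 A.

I_p ≈ 1.83 A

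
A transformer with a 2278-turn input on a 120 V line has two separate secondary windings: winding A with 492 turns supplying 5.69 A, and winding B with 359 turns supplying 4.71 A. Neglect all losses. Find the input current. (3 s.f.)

I_in ≈ 1.97 A

V_A = 120 × 492/2278 = 25.917 V; V_B = 120 × 359/2278 = 18.911 V.
P_out = V_A I_A + V_B I_B = 25.917×5.69 + 18.911×4.71 = 147.47 + 89.072 = 236.54 W.
Ideal ⇒ P_in = P_out, so I_in = P_out/V_in = 236.54/120 = 1.97 A.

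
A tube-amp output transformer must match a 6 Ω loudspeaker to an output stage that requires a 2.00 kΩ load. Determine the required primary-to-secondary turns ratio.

Z_p/Z_s = (N_p/N_s)², so N_p/N_s = √(2000/6) = √333 = 18.3.

N_p/N_s ≈ 18.3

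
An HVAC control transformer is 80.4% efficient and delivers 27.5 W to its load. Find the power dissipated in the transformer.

P_loss ≈ 6.70 W

P_in = P_out/η = 27.5/0.804 = 34.2040 W.
P_loss = P_in − P_out = 34.2040 − 27.5 = 6.70 W.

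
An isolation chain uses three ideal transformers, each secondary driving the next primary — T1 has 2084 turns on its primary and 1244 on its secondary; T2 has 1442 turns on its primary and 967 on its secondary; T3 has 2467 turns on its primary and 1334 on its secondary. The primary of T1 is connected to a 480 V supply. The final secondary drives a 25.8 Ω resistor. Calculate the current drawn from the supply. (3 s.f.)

After T1: V = 480.00 × 1244/2084 = 286.53 V.
After T2: V = 286.53 × 967/1442 = 192.14 V.
After T3: V = 192.14 × 1334/2467 = 103.90 V.
I_load = 103.90/25.8 = 4.0271 A, so P_out = 103.90 × 4.0271 = 418.41 W.
All ideal ⇒ P_in = P_out, so I_supply = 418.41/480 = 0.872 A.

I_supply ≈ 0.872 A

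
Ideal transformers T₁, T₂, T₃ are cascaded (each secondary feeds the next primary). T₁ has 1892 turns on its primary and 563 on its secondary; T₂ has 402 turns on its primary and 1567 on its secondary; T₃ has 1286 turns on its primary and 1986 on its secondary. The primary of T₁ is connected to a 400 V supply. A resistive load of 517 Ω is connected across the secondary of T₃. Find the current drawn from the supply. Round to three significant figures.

After T₁: V = 400.00 × 563/1892 = 119.03 V.
After T₂: V = 119.03 × 1567/402 = 463.97 V.
After T₃: V = 463.97 × 1986/1286 = 716.52 V.
I_load = 716.52/517 = 1.3859 A, so P_out = 716.52 × 1.3859 = 993.04 W.
All ideal ⇒ P_in = P_out, so I_supply = 993.04/400 = 2.48 A.

I_supply ≈ 2.48 A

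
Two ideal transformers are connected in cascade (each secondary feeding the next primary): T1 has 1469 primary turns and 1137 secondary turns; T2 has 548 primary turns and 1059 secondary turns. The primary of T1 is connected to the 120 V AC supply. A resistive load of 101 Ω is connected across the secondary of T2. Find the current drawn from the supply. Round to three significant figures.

After T1: V = 120.00 × 1137/1469 = 92.880 V.
After T2: V = 92.880 × 1059/548 = 179.49 V.
I_load = 179.49/101 = 1.7771 A, so P_out = 179.49 × 1.7771 = 318.97 W.
All ideal ⇒ P_in = P_out, so I_supply = 318.97/120 = 2.66 A.

I_supply ≈ 2.66 A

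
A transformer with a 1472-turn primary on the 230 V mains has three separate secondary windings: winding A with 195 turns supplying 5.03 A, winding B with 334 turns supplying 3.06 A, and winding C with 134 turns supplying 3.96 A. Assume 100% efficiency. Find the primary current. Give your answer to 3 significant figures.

V_A = 230 × 195/1472 = 30.469 V; V_B = 230 × 334/1472 = 52.188 V; V_C = 230 × 134/1472 = 20.938 V.
P_out = V_A I_A + V_B I_B + V_C I_C = 30.469×5.03 + 52.188×3.06 + 20.938×3.96 = 153.26 + 159.69 + 82.912 = 395.86 W.
Ideal ⇒ P_in = P_out, so I_p = P_out/V_p = 395.86/230 = 1.72 A.

I_p ≈ 1.72 A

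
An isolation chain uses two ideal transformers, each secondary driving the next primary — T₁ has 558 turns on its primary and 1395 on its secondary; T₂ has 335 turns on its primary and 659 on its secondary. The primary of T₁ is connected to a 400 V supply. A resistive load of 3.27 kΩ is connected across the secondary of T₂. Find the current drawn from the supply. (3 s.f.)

I_supply ≈ 2.96 A

After T₁: V = 400.00 × 1395/558 = 1000.0 V.
After T₂: V = 1000.0 × 659/335 = 1967.2 V.
I_load = 1967.2/3270 = 0.60158 A, so P_out = 1967.2 × 0.60158 = 1183.4 W.
All ideal ⇒ P_in = P_out, so I_supply = 1183.4/400 = 2.96 A.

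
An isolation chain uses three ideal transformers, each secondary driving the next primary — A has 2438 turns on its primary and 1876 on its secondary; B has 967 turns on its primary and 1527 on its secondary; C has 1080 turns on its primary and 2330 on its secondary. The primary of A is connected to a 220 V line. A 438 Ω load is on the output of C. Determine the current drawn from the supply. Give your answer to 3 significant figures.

After A: V = 220.00 × 1876/2438 = 169.29 V.
After B: V = 169.29 × 1527/967 = 267.32 V.
After C: V = 267.32 × 2330/1080 = 576.72 V.
I_load = 576.72/438 = 1.3167 A, so P_out = 576.72 × 1.3167 = 759.38 W.
All ideal ⇒ P_in = P_out, so I_supply = 759.38/220 = 3.45 A.

I_supply ≈ 3.45 A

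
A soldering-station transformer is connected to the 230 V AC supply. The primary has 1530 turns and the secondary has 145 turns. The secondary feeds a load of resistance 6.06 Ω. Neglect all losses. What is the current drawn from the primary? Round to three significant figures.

V_s = V_p × N_s/N_p = 230 × 145/1530 = 21.797 V.
I_s = V_s/R = 21.797/6.06 = 3.5969 A.
For an ideal transformer I_p N_p = I_s N_s, so I_p = 3.5969 × 145/1530 = 0.341 A.

I_p ≈ 0.341 A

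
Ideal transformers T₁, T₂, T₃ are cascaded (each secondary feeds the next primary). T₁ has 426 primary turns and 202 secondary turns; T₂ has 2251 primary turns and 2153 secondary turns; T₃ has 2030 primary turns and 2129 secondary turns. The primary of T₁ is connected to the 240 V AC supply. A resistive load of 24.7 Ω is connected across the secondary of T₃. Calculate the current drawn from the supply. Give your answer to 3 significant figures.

I_supply ≈ 2.20 A

After T₁: V = 240.00 × 202/426 = 113.80 V.
After T₂: V = 113.80 × 2153/2251 = 108.85 V.
After T₃: V = 108.85 × 2129/2030 = 114.16 V.
I_load = 114.16/24.7 = 4.6217 A, so P_out = 114.16 × 4.6217 = 527.60 W.
All ideal ⇒ P_in = P_out, so I_supply = 527.60/240 = 2.20 A.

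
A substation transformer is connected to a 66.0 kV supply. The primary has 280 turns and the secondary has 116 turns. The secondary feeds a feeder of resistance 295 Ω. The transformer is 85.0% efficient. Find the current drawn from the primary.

V_s = 66000 × 116/280 = 27343 V.
I_s = V_s/R = 27343/295 = 92.688 A.
P_out = V_s I_s = 27343 × 92.688 = 2.5343×10^6 W.
P_in = P_out/η = 2.5343×10^6/0.850 = 2.9816×10^6 W.
I_p = P_in/V_p = 2.9816×10^6/66000 = 45.2 A.

I_p ≈ 45.2 A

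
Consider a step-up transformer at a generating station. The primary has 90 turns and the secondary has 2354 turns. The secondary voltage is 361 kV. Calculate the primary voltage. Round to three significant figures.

V_p/V_s = N_p/N_s, so V_p = 361000 × 90/2354 = 13800 V.

V_p ≈ 13800 V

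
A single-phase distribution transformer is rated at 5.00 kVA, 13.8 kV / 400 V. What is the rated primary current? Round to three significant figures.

I_p ≈ 0.362 A

I_p = S/V_p = 5000/13800 = 0.362 A.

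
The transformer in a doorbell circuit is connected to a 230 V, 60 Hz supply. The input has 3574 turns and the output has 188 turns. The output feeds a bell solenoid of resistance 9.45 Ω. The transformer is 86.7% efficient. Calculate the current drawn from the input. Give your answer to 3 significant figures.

V_out = 230 × 188/3574 = 12.098 V.
I_out = V_out/R = 12.098/9.45 = 1.2803 A.
P_out = V_out I_out = 12.098 × 1.2803 = 15.489 W.
P_in = P_out/η = 15.489/0.867 = 17.865 W.
I_in = P_in/V_in = 17.865/230 = 0.0777 A.

I_in ≈ 0.0777 A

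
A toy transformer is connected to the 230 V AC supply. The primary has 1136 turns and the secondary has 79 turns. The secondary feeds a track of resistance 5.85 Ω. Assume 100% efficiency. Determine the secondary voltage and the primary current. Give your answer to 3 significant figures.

V_s ≈ 16.0 V, I_p ≈ 0.190 A

V_s = V_p × N_s/N_p = 230 × 79/1136 = 15.995 V.
I_s = V_s/R = 15.995/5.85 = 2.7341 A.
I_p = I_s × N_s/N_p = 2.7341 × 79/1136 = 0.190 A.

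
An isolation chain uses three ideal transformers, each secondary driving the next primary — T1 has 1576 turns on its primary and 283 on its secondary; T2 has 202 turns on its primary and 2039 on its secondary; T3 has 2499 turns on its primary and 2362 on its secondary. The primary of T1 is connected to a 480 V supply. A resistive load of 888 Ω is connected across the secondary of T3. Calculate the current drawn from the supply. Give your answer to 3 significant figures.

After T1: V = 480.00 × 283/1576 = 86.193 V.
After T2: V = 86.193 × 2039/202 = 870.04 V.
After T3: V = 870.04 × 2362/2499 = 822.34 V.
I_load = 822.34/888 = 0.92606 A, so P_out = 822.34 × 0.92606 = 761.53 W.
All ideal ⇒ P_in = P_out, so I_supply = 761.53/480 = 1.59 A.

I_supply ≈ 1.59 A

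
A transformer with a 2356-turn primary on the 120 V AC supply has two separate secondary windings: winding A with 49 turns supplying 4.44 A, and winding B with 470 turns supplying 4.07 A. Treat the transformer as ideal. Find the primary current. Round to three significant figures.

V_A = 120 × 49/2356 = 2.4958 V; V_B = 120 × 470/2356 = 23.939 V.
P_out = V_A I_A + V_B I_B = 2.4958×4.44 + 23.939×4.07 = 11.081 + 97.431 = 108.51 W.
Ideal ⇒ P_in = P_out, so I_p = P_out/V_p = 108.51/120 = 0.904 A.

I_p ≈ 0.904 A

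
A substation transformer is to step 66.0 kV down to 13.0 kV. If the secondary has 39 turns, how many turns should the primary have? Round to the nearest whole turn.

N_p/N_s = V_p/V_s, so N_p = 39 × 66000/13000 = 198.0 ≈ 198 turns.

N_p = 198 turns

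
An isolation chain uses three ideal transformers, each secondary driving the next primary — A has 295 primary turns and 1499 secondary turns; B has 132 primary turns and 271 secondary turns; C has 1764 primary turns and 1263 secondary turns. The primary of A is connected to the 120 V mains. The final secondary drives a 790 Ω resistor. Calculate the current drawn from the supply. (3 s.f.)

I_supply ≈ 8.47 A

Secondary of A: V = 120.00 × 1499/295 = 609.76 V.
Secondary of B: V = 609.76 × 271/132 = 1251.9 V.
Secondary of C: V = 1251.9 × 1263/1764 = 896.32 V.
I_load = 896.32/790 = 1.1346 A, so P_out = 896.32 × 1.1346 = 1016.9 W.
All ideal ⇒ P_in = P_out, so I_supply = 1016.9/120 = 8.47 A.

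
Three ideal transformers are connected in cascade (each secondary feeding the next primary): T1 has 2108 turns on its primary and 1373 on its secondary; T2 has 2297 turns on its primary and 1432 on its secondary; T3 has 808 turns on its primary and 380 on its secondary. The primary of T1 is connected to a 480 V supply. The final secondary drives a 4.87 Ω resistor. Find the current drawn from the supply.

Secondary of T1: V = 480.00 × 1373/2108 = 312.64 V.
Secondary of T2: V = 312.64 × 1432/2297 = 194.91 V.
Secondary of T3: V = 194.91 × 380/808 = 91.663 V.
I_load = 91.663/4.87 = 18.822 A, so P_out = 91.663 × 18.822 = 1725.3 W.
All ideal ⇒ P_in = P_out, so I_supply = 1725.3/480 = 3.59 A.

I_supply ≈ 3.59 A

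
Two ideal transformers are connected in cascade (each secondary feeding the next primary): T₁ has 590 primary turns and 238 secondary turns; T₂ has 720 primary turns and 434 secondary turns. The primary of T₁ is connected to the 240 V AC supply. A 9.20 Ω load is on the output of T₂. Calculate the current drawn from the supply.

I_supply ≈ 1.54 A

Secondary of T₁: V = 240.00 × 238/590 = 96.814 V.
Secondary of T₂: V = 96.814 × 434/720 = 58.357 V.
I_load = 58.357/9.20 = 6.3432 A, so P_out = 58.357 × 6.3432 = 370.17 W.
All ideal ⇒ P_in = P_out, so I_supply = 370.17/240 = 1.54 A.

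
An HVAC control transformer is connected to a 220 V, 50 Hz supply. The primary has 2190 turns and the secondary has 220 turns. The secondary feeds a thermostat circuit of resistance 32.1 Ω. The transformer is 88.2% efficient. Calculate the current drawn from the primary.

I_p ≈ 0.0784 A

V_s = 220 × 220/2190 = 22.100 V.
I_s = V_s/R = 22.100/32.1 = 0.68849 A.
P_out = V_s I_s = 22.100 × 0.68849 = 15.216 W.
P_in = P_out/η = 15.216/0.882 = 17.252 W.
I_p = P_in/V_p = 17.252/220 = 0.0784 A.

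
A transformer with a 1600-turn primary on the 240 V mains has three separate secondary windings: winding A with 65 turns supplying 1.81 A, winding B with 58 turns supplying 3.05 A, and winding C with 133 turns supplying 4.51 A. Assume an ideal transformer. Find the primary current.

I_p ≈ 0.559 A

V_A = 240 × 65/1600 = 9.7500 V; V_B = 240 × 58/1600 = 8.7000 V; V_C = 240 × 133/1600 = 19.950 V.
P_out = V_A I_A + V_B I_B + V_C I_C = 9.7500×1.81 + 8.7000×3.05 + 19.950×4.51 = 17.648 + 26.535 + 89.974 = 134.16 W.
Ideal ⇒ P_in = P_out, so I_p = P_out/V_p = 134.16/240 = 0.559 A.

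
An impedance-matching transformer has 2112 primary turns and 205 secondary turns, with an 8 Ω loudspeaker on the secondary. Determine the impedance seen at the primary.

Z_p ≈ 849 Ω

Z_p = (N_p/N_s)² × Z_s = (2112/205)² × 8 = 849 Ω.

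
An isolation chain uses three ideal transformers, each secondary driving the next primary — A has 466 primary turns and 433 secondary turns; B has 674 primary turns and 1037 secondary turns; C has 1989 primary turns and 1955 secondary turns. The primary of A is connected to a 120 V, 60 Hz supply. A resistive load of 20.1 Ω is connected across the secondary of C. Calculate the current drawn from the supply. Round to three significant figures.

After A: V = 120.00 × 433/466 = 111.50 V.
After B: V = 111.50 × 1037/674 = 171.55 V.
After C: V = 171.55 × 1955/1989 = 168.62 V.
I_load = 168.62/20.1 = 8.3892 A, so P_out = 168.62 × 8.3892 = 1414.6 W.
All ideal ⇒ P_in = P_out, so I_supply = 1414.6/120 = 11.8 A.

I_supply ≈ 11.8 A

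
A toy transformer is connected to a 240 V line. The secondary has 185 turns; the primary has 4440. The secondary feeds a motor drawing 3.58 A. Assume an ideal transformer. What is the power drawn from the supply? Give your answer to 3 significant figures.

I_p = I_s × N_s/N_p = 3.58 × 185/4440 = 0.14917 A.
P = V_p I_p = 240 × 0.14917 = 35.8 W.

P ≈ 35.8 W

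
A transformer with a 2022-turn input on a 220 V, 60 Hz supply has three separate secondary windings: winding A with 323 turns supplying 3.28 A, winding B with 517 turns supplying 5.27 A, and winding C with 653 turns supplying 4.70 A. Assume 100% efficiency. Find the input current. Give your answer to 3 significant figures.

I_in ≈ 3.39 A

V_A = 220 × 323/2022 = 35.143 V; V_B = 220 × 517/2022 = 56.251 V; V_C = 220 × 653/2022 = 71.048 V.
P_out = V_A I_A + V_B I_B + V_C I_C = 35.143×3.28 + 56.251×5.27 + 71.048×4.70 = 115.27 + 296.44 + 333.93 = 745.64 W.
Ideal ⇒ P_in = P_out, so I_in = P_out/V_in = 745.64/220 = 3.39 A.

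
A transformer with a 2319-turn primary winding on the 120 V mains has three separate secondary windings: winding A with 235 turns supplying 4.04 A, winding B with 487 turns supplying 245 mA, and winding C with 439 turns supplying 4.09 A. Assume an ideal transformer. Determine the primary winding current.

I_p ≈ 1.24 A

V_A = 120 × 235/2319 = 12.160 V; V_B = 120 × 487/2319 = 25.201 V; V_C = 120 × 439/2319 = 22.717 V.
P_out = V_A I_A + V_B I_B + V_C I_C = 12.160×4.04 + 25.201×0.245 + 22.717×4.09 = 49.128 + 6.1741 + 92.911 = 148.21 W.
Ideal ⇒ P_in = P_out, so I_p = P_out/V_p = 148.21/120 = 1.24 A.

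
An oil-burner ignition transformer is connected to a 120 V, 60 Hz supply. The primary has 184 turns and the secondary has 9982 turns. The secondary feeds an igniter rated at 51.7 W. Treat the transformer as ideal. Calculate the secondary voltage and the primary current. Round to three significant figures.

V_s = V_p × N_s/N_p = 120 × 9982/184 = 6510.0 V.
I_s = P/V_s = 51.7/6510.0 = 0.0079416 A.
I_p = I_s × N_s/N_p = 0.0079416 × 9982/184 = 0.431 A.

V_s ≈ 6510 V, I_p ≈ 0.431 A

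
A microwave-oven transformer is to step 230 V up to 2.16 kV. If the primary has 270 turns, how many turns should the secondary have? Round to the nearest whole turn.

N_s = 2536 turns

N_s/N_p = V_s/V_p, so N_s = 270 × 2160/230 = 2535.7 ≈ 2536 turns.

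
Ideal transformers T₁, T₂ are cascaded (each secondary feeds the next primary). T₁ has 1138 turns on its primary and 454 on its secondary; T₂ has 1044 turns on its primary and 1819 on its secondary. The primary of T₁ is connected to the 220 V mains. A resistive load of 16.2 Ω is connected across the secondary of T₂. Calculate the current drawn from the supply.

After T₁: V = 220.00 × 454/1138 = 87.768 V.
After T₂: V = 87.768 × 1819/1044 = 152.92 V.
I_load = 152.92/16.2 = 9.4396 A, so P_out = 152.92 × 9.4396 = 1443.5 W.
All ideal ⇒ P_in = P_out, so I_supply = 1443.5/220 = 6.56 A.

I_supply ≈ 6.56 A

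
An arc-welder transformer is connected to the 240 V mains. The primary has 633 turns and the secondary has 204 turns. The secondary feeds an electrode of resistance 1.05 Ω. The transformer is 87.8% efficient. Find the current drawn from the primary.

I_p ≈ 27.0 A

V_s = 240 × 204/633 = 77.346 V.
I_s = V_s/R = 77.346/1.05 = 73.663 A.
P_out = V_s I_s = 77.346 × 73.663 = 5697.5 W.
P_in = P_out/η = 5697.5/0.878 = 6489.2 W.
I_p = P_in/V_p = 6489.2/240 = 27.0 A.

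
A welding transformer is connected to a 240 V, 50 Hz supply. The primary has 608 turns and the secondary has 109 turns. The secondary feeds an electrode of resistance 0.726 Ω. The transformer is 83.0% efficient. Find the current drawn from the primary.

V_s = 240 × 109/608 = 43.026 V.
I_s = V_s/R = 43.026/0.726 = 59.265 A.
P_out = V_s I_s = 43.026 × 59.265 = 2550.0 W.
P_in = P_out/η = 2550.0/0.830 = 3072.2 W.
I_p = P_in/V_p = 3072.2/240 = 12.8 A.

I_p ≈ 12.8 A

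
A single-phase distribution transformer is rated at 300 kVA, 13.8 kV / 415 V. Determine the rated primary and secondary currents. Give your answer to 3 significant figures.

I_p = S/V_p = 300000/13800 = 21.7 A.
I_s = S/V_s = 300000/415 = 723 A.

I_p ≈ 21.7 A, I_s ≈ 723 A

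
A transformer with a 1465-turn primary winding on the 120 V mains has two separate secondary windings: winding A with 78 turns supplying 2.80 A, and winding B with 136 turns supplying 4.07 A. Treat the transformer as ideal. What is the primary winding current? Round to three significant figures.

V_A = 120 × 78/1465 = 6.3891 V; V_B = 120 × 136/1465 = 11.140 V.
P_out = V_A I_A + V_B I_B = 6.3891×2.80 + 11.140×4.07 = 17.889 + 45.340 = 63.229 W.
Ideal ⇒ P_in = P_out, so I_p = P_out/V_p = 63.229/120 = 0.527 A.

I_p ≈ 0.527 A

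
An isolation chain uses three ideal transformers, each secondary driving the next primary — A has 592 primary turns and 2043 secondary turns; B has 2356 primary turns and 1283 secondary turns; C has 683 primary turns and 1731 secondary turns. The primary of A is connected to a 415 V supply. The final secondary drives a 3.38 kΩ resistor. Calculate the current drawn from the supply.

I_supply ≈ 2.79 A

After A: V = 415.00 × 2043/592 = 1432.2 V.
After B: V = 1432.2 × 1283/2356 = 779.91 V.
After C: V = 779.91 × 1731/683 = 1976.6 V.
I_load = 1976.6/3380 = 0.58480 A, so P_out = 1976.6 × 0.58480 = 1155.9 W.
All ideal ⇒ P_in = P_out, so I_supply = 1155.9/415 = 2.79 A.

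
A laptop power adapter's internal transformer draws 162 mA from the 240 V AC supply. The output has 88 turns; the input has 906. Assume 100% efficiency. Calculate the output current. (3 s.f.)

I_out/I_in = N_in/N_out, so I_out = 0.162 × 906/88 = 1.67 A.

I_out ≈ 1.67 A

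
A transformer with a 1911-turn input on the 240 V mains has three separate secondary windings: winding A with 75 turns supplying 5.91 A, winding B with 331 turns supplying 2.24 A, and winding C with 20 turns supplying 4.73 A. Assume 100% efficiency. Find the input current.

I_in ≈ 0.669 A

V_A = 240 × 75/1911 = 9.4192 V; V_B = 240 × 331/1911 = 41.570 V; V_C = 240 × 20/1911 = 2.5118 V.
P_out = V_A I_A + V_B I_B + V_C I_C = 9.4192×5.91 + 41.570×2.24 + 2.5118×4.73 = 55.667 + 93.116 + 11.881 = 160.66 W.
Ideal ⇒ P_in = P_out, so I_in = P_out/V_in = 160.66/240 = 0.669 A.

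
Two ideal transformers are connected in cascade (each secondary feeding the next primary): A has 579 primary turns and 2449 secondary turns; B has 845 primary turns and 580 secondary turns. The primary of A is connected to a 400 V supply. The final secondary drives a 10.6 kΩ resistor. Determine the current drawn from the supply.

After A: V = 400.00 × 2449/579 = 1691.9 V.
After B: V = 1691.9 × 580/845 = 1161.3 V.
I_load = 1161.3/10600 = 0.10956 A, so P_out = 1161.3 × 0.10956 = 127.23 W.
All ideal ⇒ P_in = P_out, so I_supply = 127.23/400 = 0.318 A.

I_supply ≈ 0.318 A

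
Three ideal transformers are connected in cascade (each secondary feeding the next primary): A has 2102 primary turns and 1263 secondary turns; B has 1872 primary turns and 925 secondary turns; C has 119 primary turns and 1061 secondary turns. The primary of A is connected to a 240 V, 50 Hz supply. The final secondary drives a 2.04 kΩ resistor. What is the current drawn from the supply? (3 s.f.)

After A: V = 240.00 × 1263/2102 = 144.21 V.
After B: V = 144.21 × 925/1872 = 71.255 V.
After C: V = 71.255 × 1061/119 = 635.31 V.
I_load = 635.31/2040 = 0.31143 A, so P_out = 635.31 × 0.31143 = 197.85 W.
All ideal ⇒ P_in = P_out, so I_supply = 197.85/240 = 0.824 A.

I_supply ≈ 0.824 A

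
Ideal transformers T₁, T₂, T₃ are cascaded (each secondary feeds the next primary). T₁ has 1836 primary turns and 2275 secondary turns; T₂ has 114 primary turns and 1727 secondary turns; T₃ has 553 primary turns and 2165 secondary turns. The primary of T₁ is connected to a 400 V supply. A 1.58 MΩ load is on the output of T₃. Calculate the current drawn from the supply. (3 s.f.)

Secondary of T₁: V = 400.00 × 2275/1836 = 495.64 V.
Secondary of T₂: V = 495.64 × 1727/114 = 7508.6 V.
Secondary of T₃: V = 7508.6 × 2165/553 = 29396 V.
I_load = 29396/(1.58×10^6) = 0.018605 A, so P_out = 29396 × 0.018605 = 546.92 W.
All ideal ⇒ P_in = P_out, so I_supply = 546.92/400 = 1.37 A.

I_supply ≈ 1.37 A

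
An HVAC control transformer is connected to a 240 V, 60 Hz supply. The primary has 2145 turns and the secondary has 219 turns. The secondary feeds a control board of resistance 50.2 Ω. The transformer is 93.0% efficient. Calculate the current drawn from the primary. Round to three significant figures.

V_s = 240 × 219/2145 = 24.503 V.
I_s = V_s/R = 24.503/50.2 = 0.48812 A.
P_out = V_s I_s = 24.503 × 0.48812 = 11.961 W.
P_in = P_out/η = 11.961/0.930 = 12.861 W.
I_p = P_in/V_p = 12.861/240 = 0.0536 A.

I_p ≈ 0.0536 A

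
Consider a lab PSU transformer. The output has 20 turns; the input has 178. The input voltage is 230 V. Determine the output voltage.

V_out/V_in = N_out/N_in, so V_out = 230 × 20/178 = 25.8 V.

V_out ≈ 25.8 V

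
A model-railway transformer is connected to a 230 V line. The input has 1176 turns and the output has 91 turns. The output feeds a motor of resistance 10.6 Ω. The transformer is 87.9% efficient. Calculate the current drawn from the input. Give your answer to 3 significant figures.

V_out = 230 × 91/1176 = 17.798 V.
I_out = V_out/R = 17.798/10.6 = 1.6790 A.
P_out = V_out I_out = 17.798 × 1.6790 = 29.883 W.
P_in = P_out/η = 29.883/0.879 = 33.996 W.
I_in = P_in/V_in = 33.996/230 = 0.148 A.

I_in ≈ 0.148 A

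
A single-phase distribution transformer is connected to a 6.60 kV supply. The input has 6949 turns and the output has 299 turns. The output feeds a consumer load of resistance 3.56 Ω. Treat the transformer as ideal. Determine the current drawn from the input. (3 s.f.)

I_in ≈ 3.43 A

V_out = V_in × N_out/N_in = 6600 × 299/6949 = 283.98 V.
I_out = V_out/R = 283.98/3.56 = 79.771 A.
For an ideal transformer I_in N_in = I_out N_out, so I_in = 79.771 × 299/6949 = 3.43 A.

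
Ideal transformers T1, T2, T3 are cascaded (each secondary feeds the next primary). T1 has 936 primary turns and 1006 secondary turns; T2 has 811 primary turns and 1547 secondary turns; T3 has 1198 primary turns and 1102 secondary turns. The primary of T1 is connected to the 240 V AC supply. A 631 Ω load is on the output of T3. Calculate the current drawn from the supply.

Secondary of T1: V = 240.00 × 1006/936 = 257.95 V.
Secondary of T2: V = 257.95 × 1547/811 = 492.04 V.
Secondary of T3: V = 492.04 × 1102/1198 = 452.61 V.
I_load = 452.61/631 = 0.71730 A, so P_out = 452.61 × 0.71730 = 324.66 W.
All ideal ⇒ P_in = P_out, so I_supply = 324.66/240 = 1.35 A.

I_supply ≈ 1.35 A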